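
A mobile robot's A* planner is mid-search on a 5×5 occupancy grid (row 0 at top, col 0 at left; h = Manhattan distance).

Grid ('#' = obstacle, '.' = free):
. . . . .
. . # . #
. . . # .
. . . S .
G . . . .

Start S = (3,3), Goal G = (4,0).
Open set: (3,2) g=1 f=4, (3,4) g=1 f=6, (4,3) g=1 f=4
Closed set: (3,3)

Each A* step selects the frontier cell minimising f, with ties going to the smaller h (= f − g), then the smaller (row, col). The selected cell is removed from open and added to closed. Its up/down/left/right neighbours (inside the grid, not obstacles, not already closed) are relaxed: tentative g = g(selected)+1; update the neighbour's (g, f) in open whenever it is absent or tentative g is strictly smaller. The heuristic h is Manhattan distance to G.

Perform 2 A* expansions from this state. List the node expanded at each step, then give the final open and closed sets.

order=[(3,2) → (3,1)]; open=[(2,1) g=3 f=6, (2,2) g=2 f=6, (3,0) g=3 f=4, (3,4) g=1 f=6, (4,1) g=3 f=4, (4,2) g=2 f=4, (4,3) g=1 f=4]; closed=[(3,1), (3,2), (3,3)]

step 1: expand (3,2) (f=4, h=3) → closed; open now [(2,2) g=2 f=6, (3,1) g=2 f=4, (3,4) g=1 f=6, (4,2) g=2 f=4, (4,3) g=1 f=4]
step 2: expand (3,1) (f=4, h=2) → closed; open now [(2,1) g=3 f=6, (2,2) g=2 f=6, (3,0) g=3 f=4, (3,4) g=1 f=6, (4,1) g=3 f=4, (4,2) g=2 f=4, (4,3) g=1 f=4]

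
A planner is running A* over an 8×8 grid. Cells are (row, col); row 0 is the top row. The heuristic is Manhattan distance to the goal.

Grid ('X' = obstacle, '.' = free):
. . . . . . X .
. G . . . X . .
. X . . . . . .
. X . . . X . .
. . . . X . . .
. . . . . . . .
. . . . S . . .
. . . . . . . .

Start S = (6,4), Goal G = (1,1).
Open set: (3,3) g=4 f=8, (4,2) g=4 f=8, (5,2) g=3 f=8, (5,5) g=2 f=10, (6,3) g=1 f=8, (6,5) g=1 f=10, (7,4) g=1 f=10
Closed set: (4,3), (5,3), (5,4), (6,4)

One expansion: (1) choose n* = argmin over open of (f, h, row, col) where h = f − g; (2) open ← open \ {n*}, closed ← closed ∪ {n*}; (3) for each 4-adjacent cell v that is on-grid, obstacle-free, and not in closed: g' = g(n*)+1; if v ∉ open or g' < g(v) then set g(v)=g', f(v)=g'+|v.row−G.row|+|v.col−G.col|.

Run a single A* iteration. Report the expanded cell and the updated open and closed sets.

expanded=(3,3); open=[(2,3) g=5 f=8, (3,2) g=5 f=8, (3,4) g=5 f=10, (4,2) g=4 f=8, (5,2) g=3 f=8, (5,5) g=2 f=10, (6,3) g=1 f=8, (6,5) g=1 f=10, (7,4) g=1 f=10]; closed=[(3,3), (4,3), (5,3), (5,4), (6,4)]

step 1: expand (3,3) (f=8, h=4) → closed; open now [(2,3) g=5 f=8, (3,2) g=5 f=8, (3,4) g=5 f=10, (4,2) g=4 f=8, (5,2) g=3 f=8, (5,5) g=2 f=10, (6,3) g=1 f=8, (6,5) g=1 f=10, (7,4) g=1 f=10]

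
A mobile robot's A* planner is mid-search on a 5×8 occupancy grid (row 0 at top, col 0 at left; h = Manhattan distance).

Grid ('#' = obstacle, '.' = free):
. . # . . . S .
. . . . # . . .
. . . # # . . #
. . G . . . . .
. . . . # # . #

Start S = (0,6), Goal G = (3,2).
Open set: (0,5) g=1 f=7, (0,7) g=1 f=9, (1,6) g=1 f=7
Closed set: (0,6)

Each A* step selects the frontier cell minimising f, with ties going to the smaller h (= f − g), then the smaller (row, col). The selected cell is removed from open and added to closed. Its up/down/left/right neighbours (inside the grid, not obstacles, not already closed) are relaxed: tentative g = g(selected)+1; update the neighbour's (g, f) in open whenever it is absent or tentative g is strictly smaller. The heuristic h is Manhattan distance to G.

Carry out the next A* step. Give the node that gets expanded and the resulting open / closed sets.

step 1: expand (0,5) (f=7, h=6) → closed; open now [(0,4) g=2 f=7, (0,7) g=1 f=9, (1,5) g=2 f=7, (1,6) g=1 f=7]

expanded=(0,5); open=[(0,4) g=2 f=7, (0,7) g=1 f=9, (1,5) g=2 f=7, (1,6) g=1 f=7]; closed=[(0,5), (0,6)]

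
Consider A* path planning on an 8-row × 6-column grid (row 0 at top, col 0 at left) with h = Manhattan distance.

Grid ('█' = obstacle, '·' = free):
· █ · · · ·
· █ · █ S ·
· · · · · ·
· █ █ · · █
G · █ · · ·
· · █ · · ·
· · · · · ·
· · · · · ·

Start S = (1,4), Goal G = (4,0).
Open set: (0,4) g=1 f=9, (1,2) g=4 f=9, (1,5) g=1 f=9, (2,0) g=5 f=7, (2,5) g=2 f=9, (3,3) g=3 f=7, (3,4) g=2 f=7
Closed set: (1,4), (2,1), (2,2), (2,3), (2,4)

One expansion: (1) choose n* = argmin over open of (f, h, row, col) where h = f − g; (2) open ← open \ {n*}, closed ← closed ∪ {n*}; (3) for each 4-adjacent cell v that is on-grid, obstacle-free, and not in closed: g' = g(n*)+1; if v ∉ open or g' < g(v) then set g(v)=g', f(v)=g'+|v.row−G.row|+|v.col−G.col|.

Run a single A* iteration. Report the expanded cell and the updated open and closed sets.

step 1: expand (2,0) (f=7, h=2) → closed; open now [(0,4) g=1 f=9, (1,0) g=6 f=9, (1,2) g=4 f=9, (1,5) g=1 f=9, (2,5) g=2 f=9, (3,0) g=6 f=7, (3,3) g=3 f=7, (3,4) g=2 f=7]

expanded=(2,0); open=[(0,4) g=1 f=9, (1,0) g=6 f=9, (1,2) g=4 f=9, (1,5) g=1 f=9, (2,5) g=2 f=9, (3,0) g=6 f=7, (3,3) g=3 f=7, (3,4) g=2 f=7]; closed=[(1,4), (2,0), (2,1), (2,2), (2,3), (2,4)]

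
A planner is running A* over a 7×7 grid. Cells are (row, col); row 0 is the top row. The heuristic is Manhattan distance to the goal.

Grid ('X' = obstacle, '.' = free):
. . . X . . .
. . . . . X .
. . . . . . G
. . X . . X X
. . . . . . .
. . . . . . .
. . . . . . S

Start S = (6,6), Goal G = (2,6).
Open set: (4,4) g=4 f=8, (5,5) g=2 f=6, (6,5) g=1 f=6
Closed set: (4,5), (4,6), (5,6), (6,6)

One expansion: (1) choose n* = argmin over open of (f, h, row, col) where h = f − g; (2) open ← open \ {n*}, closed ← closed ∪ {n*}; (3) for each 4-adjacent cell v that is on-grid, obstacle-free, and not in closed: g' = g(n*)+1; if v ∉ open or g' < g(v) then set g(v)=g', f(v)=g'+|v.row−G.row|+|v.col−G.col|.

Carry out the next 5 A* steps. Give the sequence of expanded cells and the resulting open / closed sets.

order=[(5,5) → (6,5) → (4,4) → (3,4) → (2,4)]; open=[(1,4) g=7 f=10, (2,3) g=7 f=10, (2,5) g=7 f=8, (3,3) g=6 f=10, (4,3) g=5 f=10, (5,4) g=3 f=8, (6,4) g=2 f=8]; closed=[(2,4), (3,4), (4,4), (4,5), (4,6), (5,5), (5,6), (6,5), (6,6)]

step 1: expand (5,5) (f=6, h=4) → closed; open now [(4,4) g=4 f=8, (5,4) g=3 f=8, (6,5) g=1 f=6]
step 2: expand (6,5) (f=6, h=5) → closed; open now [(4,4) g=4 f=8, (5,4) g=3 f=8, (6,4) g=2 f=8]
step 3: expand (4,4) (f=8, h=4) → closed; open now [(3,4) g=5 f=8, (4,3) g=5 f=10, (5,4) g=3 f=8, (6,4) g=2 f=8]
step 4: expand (3,4) (f=8, h=3) → closed; open now [(2,4) g=6 f=8, (3,3) g=6 f=10, (4,3) g=5 f=10, (5,4) g=3 f=8, (6,4) g=2 f=8]
step 5: expand (2,4) (f=8, h=2) → closed; open now [(1,4) g=7 f=10, (2,3) g=7 f=10, (2,5) g=7 f=8, (3,3) g=6 f=10, (4,3) g=5 f=10, (5,4) g=3 f=8, (6,4) g=2 f=8]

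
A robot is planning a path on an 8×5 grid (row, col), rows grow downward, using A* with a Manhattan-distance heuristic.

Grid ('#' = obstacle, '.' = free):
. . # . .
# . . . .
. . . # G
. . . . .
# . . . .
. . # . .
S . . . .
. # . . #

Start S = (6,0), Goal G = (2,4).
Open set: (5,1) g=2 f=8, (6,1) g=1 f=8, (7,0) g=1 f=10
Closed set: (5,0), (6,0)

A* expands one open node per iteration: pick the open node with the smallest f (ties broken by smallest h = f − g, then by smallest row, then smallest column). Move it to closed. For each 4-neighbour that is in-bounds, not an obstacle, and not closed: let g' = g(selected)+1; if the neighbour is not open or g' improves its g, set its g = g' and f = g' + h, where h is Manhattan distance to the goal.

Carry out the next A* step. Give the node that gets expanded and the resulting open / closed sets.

expanded=(5,1); open=[(4,1) g=3 f=8, (6,1) g=1 f=8, (7,0) g=1 f=10]; closed=[(5,0), (5,1), (6,0)]

step 1: expand (5,1) (f=8, h=6) → closed; open now [(4,1) g=3 f=8, (6,1) g=1 f=8, (7,0) g=1 f=10]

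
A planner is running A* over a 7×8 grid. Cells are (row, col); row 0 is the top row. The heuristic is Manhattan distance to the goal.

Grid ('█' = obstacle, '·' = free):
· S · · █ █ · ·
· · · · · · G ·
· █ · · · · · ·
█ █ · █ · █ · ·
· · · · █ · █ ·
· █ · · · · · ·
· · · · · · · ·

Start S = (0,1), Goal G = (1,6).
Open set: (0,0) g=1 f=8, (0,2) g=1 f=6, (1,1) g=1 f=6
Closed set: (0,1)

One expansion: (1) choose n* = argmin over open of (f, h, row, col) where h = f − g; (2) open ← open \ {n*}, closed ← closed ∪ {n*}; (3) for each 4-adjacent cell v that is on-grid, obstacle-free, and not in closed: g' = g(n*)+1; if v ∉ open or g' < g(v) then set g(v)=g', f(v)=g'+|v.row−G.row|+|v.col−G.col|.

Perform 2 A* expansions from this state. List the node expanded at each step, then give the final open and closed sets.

step 1: expand (0,2) (f=6, h=5) → closed; open now [(0,0) g=1 f=8, (0,3) g=2 f=6, (1,1) g=1 f=6, (1,2) g=2 f=6]
step 2: expand (0,3) (f=6, h=4) → closed; open now [(0,0) g=1 f=8, (1,1) g=1 f=6, (1,2) g=2 f=6, (1,3) g=3 f=6]

order=[(0,2) → (0,3)]; open=[(0,0) g=1 f=8, (1,1) g=1 f=6, (1,2) g=2 f=6, (1,3) g=3 f=6]; closed=[(0,1), (0,2), (0,3)]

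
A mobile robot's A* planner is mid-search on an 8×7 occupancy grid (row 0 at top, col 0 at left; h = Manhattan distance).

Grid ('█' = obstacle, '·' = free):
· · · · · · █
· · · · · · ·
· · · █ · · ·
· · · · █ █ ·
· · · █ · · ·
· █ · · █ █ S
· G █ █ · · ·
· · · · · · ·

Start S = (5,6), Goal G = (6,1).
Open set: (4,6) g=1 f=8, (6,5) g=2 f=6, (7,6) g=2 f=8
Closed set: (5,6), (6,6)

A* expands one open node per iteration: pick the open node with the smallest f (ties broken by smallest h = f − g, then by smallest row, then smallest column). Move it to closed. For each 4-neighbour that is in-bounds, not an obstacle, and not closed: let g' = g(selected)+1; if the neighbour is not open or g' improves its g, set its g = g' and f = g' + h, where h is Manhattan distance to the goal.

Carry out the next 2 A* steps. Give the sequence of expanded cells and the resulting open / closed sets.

step 1: expand (6,5) (f=6, h=4) → closed; open now [(4,6) g=1 f=8, (6,4) g=3 f=6, (7,5) g=3 f=8, (7,6) g=2 f=8]
step 2: expand (6,4) (f=6, h=3) → closed; open now [(4,6) g=1 f=8, (7,4) g=4 f=8, (7,5) g=3 f=8, (7,6) g=2 f=8]

order=[(6,5) → (6,4)]; open=[(4,6) g=1 f=8, (7,4) g=4 f=8, (7,5) g=3 f=8, (7,6) g=2 f=8]; closed=[(5,6), (6,4), (6,5), (6,6)]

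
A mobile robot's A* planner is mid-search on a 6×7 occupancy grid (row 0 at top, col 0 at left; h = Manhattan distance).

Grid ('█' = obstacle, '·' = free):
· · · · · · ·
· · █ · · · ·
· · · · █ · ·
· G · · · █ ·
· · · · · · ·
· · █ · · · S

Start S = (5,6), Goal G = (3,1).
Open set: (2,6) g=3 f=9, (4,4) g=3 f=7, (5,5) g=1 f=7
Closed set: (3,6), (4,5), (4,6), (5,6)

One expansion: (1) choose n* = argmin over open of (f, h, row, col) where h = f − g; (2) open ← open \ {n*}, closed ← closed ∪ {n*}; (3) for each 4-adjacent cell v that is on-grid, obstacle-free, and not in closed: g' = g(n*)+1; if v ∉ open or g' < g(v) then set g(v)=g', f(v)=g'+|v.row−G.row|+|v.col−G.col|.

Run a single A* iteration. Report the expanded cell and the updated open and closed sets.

expanded=(4,4); open=[(2,6) g=3 f=9, (3,4) g=4 f=7, (4,3) g=4 f=7, (5,4) g=4 f=9, (5,5) g=1 f=7]; closed=[(3,6), (4,4), (4,5), (4,6), (5,6)]

step 1: expand (4,4) (f=7, h=4) → closed; open now [(2,6) g=3 f=9, (3,4) g=4 f=7, (4,3) g=4 f=7, (5,4) g=4 f=9, (5,5) g=1 f=7]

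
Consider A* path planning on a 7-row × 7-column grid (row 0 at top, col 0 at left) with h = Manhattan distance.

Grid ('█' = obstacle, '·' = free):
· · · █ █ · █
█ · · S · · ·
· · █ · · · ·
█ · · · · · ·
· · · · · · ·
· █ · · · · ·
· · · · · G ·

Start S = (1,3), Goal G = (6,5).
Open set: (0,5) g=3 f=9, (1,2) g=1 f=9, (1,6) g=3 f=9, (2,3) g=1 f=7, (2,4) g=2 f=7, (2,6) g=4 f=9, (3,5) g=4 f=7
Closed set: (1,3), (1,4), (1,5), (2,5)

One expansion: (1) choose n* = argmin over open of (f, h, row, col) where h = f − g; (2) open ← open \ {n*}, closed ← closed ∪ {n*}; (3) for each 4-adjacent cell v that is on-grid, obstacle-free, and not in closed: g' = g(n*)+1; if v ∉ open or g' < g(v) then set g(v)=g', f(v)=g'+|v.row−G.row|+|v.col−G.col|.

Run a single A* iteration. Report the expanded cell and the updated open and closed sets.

expanded=(3,5); open=[(0,5) g=3 f=9, (1,2) g=1 f=9, (1,6) g=3 f=9, (2,3) g=1 f=7, (2,4) g=2 f=7, (2,6) g=4 f=9, (3,4) g=5 f=9, (3,6) g=5 f=9, (4,5) g=5 f=7]; closed=[(1,3), (1,4), (1,5), (2,5), (3,5)]

step 1: expand (3,5) (f=7, h=3) → closed; open now [(0,5) g=3 f=9, (1,2) g=1 f=9, (1,6) g=3 f=9, (2,3) g=1 f=7, (2,4) g=2 f=7, (2,6) g=4 f=9, (3,4) g=5 f=9, (3,6) g=5 f=9, (4,5) g=5 f=7]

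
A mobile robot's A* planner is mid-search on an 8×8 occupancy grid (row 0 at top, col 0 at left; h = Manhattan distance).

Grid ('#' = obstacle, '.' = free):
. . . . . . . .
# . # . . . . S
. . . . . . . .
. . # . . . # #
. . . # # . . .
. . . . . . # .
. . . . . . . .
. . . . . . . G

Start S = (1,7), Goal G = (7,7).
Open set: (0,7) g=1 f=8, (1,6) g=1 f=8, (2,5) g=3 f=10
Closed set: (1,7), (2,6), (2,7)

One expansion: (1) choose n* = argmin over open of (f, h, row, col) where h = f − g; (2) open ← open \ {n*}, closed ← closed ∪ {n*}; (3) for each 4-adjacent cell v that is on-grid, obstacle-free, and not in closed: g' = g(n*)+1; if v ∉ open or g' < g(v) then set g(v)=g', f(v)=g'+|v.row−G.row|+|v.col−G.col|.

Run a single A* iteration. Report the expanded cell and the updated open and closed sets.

step 1: expand (0,7) (f=8, h=7) → closed; open now [(0,6) g=2 f=10, (1,6) g=1 f=8, (2,5) g=3 f=10]

expanded=(0,7); open=[(0,6) g=2 f=10, (1,6) g=1 f=8, (2,5) g=3 f=10]; closed=[(0,7), (1,7), (2,6), (2,7)]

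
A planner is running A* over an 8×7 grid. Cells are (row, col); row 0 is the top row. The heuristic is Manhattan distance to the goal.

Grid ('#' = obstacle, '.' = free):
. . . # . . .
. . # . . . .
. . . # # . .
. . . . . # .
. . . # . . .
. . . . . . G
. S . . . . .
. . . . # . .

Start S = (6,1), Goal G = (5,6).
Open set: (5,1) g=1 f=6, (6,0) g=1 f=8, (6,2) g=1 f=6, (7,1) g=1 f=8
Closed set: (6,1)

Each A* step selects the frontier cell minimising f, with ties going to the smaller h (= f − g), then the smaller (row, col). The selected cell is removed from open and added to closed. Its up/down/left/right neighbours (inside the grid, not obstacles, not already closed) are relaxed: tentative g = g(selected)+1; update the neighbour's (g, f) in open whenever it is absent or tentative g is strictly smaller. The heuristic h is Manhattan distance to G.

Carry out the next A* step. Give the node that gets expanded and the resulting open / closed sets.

expanded=(5,1); open=[(4,1) g=2 f=8, (5,0) g=2 f=8, (5,2) g=2 f=6, (6,0) g=1 f=8, (6,2) g=1 f=6, (7,1) g=1 f=8]; closed=[(5,1), (6,1)]

step 1: expand (5,1) (f=6, h=5) → closed; open now [(4,1) g=2 f=8, (5,0) g=2 f=8, (5,2) g=2 f=6, (6,0) g=1 f=8, (6,2) g=1 f=6, (7,1) g=1 f=8]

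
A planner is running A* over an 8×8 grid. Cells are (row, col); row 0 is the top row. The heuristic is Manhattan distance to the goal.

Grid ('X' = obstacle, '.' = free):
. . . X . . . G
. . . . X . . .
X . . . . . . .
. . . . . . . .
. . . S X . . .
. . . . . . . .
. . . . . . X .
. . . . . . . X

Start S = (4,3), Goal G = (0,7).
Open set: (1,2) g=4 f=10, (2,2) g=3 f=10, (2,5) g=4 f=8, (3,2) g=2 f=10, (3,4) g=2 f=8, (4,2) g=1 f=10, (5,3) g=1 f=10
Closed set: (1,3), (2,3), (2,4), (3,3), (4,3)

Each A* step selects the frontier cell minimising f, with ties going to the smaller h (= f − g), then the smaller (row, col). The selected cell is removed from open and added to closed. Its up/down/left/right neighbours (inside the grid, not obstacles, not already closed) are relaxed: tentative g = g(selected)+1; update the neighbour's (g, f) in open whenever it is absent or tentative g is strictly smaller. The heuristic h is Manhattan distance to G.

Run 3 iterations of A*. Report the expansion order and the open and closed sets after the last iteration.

step 1: expand (2,5) (f=8, h=4) → closed; open now [(1,2) g=4 f=10, (1,5) g=5 f=8, (2,2) g=3 f=10, (2,6) g=5 f=8, (3,2) g=2 f=10, (3,4) g=2 f=8, (3,5) g=5 f=10, (4,2) g=1 f=10, (5,3) g=1 f=10]
step 2: expand (1,5) (f=8, h=3) → closed; open now [(0,5) g=6 f=8, (1,2) g=4 f=10, (1,6) g=6 f=8, (2,2) g=3 f=10, (2,6) g=5 f=8, (3,2) g=2 f=10, (3,4) g=2 f=8, (3,5) g=5 f=10, (4,2) g=1 f=10, (5,3) g=1 f=10]
step 3: expand (0,5) (f=8, h=2) → closed; open now [(0,4) g=7 f=10, (0,6) g=7 f=8, (1,2) g=4 f=10, (1,6) g=6 f=8, (2,2) g=3 f=10, (2,6) g=5 f=8, (3,2) g=2 f=10, (3,4) g=2 f=8, (3,5) g=5 f=10, (4,2) g=1 f=10, (5,3) g=1 f=10]

order=[(2,5) → (1,5) → (0,5)]; open=[(0,4) g=7 f=10, (0,6) g=7 f=8, (1,2) g=4 f=10, (1,6) g=6 f=8, (2,2) g=3 f=10, (2,6) g=5 f=8, (3,2) g=2 f=10, (3,4) g=2 f=8, (3,5) g=5 f=10, (4,2) g=1 f=10, (5,3) g=1 f=10]; closed=[(0,5), (1,3), (1,5), (2,3), (2,4), (2,5), (3,3), (4,3)]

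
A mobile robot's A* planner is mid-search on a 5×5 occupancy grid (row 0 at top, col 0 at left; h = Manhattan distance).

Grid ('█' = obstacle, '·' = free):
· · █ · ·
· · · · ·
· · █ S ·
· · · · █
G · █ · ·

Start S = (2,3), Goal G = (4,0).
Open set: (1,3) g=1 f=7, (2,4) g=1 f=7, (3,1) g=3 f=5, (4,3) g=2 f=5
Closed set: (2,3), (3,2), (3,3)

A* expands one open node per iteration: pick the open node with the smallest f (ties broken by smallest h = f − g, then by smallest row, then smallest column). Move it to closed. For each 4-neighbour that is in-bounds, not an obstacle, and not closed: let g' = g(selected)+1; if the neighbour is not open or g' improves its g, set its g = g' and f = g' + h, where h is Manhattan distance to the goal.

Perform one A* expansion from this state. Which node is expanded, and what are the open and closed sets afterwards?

expanded=(3,1); open=[(1,3) g=1 f=7, (2,1) g=4 f=7, (2,4) g=1 f=7, (3,0) g=4 f=5, (4,1) g=4 f=5, (4,3) g=2 f=5]; closed=[(2,3), (3,1), (3,2), (3,3)]

step 1: expand (3,1) (f=5, h=2) → closed; open now [(1,3) g=1 f=7, (2,1) g=4 f=7, (2,4) g=1 f=7, (3,0) g=4 f=5, (4,1) g=4 f=5, (4,3) g=2 f=5]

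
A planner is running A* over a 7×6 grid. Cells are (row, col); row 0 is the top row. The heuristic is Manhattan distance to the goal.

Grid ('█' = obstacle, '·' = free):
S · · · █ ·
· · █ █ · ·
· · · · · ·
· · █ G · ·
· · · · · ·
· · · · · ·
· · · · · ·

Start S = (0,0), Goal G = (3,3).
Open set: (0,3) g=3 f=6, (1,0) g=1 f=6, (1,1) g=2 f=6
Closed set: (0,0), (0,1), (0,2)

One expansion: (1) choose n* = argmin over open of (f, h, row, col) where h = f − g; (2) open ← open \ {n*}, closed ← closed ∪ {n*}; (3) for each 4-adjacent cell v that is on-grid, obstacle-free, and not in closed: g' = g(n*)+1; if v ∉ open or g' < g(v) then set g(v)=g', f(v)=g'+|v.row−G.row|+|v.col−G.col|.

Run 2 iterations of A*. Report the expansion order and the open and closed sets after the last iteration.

order=[(0,3) → (1,1)]; open=[(1,0) g=1 f=6, (2,1) g=3 f=6]; closed=[(0,0), (0,1), (0,2), (0,3), (1,1)]

step 1: expand (0,3) (f=6, h=3) → closed; open now [(1,0) g=1 f=6, (1,1) g=2 f=6]
step 2: expand (1,1) (f=6, h=4) → closed; open now [(1,0) g=1 f=6, (2,1) g=3 f=6]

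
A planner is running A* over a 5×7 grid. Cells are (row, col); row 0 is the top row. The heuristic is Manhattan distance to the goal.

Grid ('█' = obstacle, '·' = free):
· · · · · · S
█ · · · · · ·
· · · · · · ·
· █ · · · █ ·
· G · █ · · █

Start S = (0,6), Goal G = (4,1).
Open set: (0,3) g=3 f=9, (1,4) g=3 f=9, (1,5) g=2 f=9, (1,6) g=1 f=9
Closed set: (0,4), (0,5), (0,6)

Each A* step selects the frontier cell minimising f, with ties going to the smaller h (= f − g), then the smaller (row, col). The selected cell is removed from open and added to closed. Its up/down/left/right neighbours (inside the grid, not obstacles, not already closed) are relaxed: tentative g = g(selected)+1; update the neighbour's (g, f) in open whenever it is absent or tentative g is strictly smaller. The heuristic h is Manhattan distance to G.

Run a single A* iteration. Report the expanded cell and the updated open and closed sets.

expanded=(0,3); open=[(0,2) g=4 f=9, (1,3) g=4 f=9, (1,4) g=3 f=9, (1,5) g=2 f=9, (1,6) g=1 f=9]; closed=[(0,3), (0,4), (0,5), (0,6)]

step 1: expand (0,3) (f=9, h=6) → closed; open now [(0,2) g=4 f=9, (1,3) g=4 f=9, (1,4) g=3 f=9, (1,5) g=2 f=9, (1,6) g=1 f=9]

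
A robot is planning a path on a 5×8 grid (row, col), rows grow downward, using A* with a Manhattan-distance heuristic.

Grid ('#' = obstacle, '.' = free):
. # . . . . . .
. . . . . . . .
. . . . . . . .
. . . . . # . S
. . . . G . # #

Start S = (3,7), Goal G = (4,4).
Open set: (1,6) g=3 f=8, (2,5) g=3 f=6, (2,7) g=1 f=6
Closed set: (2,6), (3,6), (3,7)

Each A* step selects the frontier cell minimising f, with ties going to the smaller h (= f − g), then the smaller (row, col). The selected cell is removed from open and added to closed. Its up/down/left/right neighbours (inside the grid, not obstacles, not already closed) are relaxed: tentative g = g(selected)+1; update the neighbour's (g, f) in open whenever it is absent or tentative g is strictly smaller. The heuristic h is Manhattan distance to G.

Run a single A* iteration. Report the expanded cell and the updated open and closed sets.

expanded=(2,5); open=[(1,5) g=4 f=8, (1,6) g=3 f=8, (2,4) g=4 f=6, (2,7) g=1 f=6]; closed=[(2,5), (2,6), (3,6), (3,7)]

step 1: expand (2,5) (f=6, h=3) → closed; open now [(1,5) g=4 f=8, (1,6) g=3 f=8, (2,4) g=4 f=6, (2,7) g=1 f=6]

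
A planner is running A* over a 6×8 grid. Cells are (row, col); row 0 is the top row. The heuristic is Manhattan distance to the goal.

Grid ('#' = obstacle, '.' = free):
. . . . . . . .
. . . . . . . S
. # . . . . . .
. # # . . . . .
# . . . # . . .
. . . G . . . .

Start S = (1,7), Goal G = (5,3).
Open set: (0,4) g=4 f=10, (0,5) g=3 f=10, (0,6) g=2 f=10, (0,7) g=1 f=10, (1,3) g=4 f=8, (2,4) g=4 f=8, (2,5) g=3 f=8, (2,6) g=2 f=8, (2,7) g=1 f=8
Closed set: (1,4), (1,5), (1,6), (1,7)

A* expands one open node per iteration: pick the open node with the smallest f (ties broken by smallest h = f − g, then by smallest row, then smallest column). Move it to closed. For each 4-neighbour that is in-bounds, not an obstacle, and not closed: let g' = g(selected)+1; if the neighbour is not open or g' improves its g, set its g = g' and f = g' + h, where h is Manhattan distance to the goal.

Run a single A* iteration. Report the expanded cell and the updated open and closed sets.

step 1: expand (1,3) (f=8, h=4) → closed; open now [(0,3) g=5 f=10, (0,4) g=4 f=10, (0,5) g=3 f=10, (0,6) g=2 f=10, (0,7) g=1 f=10, (1,2) g=5 f=10, (2,3) g=5 f=8, (2,4) g=4 f=8, (2,5) g=3 f=8, (2,6) g=2 f=8, (2,7) g=1 f=8]

expanded=(1,3); open=[(0,3) g=5 f=10, (0,4) g=4 f=10, (0,5) g=3 f=10, (0,6) g=2 f=10, (0,7) g=1 f=10, (1,2) g=5 f=10, (2,3) g=5 f=8, (2,4) g=4 f=8, (2,5) g=3 f=8, (2,6) g=2 f=8, (2,7) g=1 f=8]; closed=[(1,3), (1,4), (1,5), (1,6), (1,7)]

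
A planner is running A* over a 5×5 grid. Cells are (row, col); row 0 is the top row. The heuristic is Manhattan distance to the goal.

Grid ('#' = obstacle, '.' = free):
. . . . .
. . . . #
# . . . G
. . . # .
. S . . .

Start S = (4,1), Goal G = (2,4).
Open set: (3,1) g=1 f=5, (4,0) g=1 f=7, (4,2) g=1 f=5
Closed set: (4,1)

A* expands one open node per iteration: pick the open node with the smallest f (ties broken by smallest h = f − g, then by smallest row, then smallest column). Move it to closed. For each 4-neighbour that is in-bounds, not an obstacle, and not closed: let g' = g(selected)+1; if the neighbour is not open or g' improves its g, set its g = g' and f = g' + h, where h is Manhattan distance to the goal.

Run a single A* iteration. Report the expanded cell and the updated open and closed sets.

step 1: expand (3,1) (f=5, h=4) → closed; open now [(2,1) g=2 f=5, (3,0) g=2 f=7, (3,2) g=2 f=5, (4,0) g=1 f=7, (4,2) g=1 f=5]

expanded=(3,1); open=[(2,1) g=2 f=5, (3,0) g=2 f=7, (3,2) g=2 f=5, (4,0) g=1 f=7, (4,2) g=1 f=5]; closed=[(3,1), (4,1)]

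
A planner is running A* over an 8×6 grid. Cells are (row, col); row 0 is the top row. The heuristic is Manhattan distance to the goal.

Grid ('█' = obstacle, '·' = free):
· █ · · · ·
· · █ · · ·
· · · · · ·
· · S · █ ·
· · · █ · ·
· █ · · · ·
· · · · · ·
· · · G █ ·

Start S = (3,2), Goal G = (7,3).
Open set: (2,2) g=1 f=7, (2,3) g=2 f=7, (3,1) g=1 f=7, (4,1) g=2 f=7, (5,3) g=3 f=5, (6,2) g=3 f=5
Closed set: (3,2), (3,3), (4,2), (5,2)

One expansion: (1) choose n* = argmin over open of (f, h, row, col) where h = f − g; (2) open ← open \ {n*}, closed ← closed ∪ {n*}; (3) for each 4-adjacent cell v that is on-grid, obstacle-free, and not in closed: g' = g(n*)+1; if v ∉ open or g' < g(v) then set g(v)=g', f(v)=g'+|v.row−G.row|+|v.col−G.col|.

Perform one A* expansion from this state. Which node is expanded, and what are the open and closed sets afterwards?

step 1: expand (5,3) (f=5, h=2) → closed; open now [(2,2) g=1 f=7, (2,3) g=2 f=7, (3,1) g=1 f=7, (4,1) g=2 f=7, (5,4) g=4 f=7, (6,2) g=3 f=5, (6,3) g=4 f=5]

expanded=(5,3); open=[(2,2) g=1 f=7, (2,3) g=2 f=7, (3,1) g=1 f=7, (4,1) g=2 f=7, (5,4) g=4 f=7, (6,2) g=3 f=5, (6,3) g=4 f=5]; closed=[(3,2), (3,3), (4,2), (5,2), (5,3)]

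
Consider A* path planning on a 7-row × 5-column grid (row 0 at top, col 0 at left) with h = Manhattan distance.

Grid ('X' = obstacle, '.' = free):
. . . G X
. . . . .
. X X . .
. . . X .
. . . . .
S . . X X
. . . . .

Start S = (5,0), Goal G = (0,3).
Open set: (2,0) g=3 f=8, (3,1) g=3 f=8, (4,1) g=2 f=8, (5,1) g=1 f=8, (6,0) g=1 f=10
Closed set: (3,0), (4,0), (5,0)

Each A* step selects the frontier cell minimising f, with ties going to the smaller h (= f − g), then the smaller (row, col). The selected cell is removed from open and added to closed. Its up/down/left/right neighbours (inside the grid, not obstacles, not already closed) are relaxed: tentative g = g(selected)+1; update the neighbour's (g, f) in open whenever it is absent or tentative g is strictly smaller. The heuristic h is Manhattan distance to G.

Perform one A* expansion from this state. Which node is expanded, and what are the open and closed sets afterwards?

step 1: expand (2,0) (f=8, h=5) → closed; open now [(1,0) g=4 f=8, (3,1) g=3 f=8, (4,1) g=2 f=8, (5,1) g=1 f=8, (6,0) g=1 f=10]

expanded=(2,0); open=[(1,0) g=4 f=8, (3,1) g=3 f=8, (4,1) g=2 f=8, (5,1) g=1 f=8, (6,0) g=1 f=10]; closed=[(2,0), (3,0), (4,0), (5,0)]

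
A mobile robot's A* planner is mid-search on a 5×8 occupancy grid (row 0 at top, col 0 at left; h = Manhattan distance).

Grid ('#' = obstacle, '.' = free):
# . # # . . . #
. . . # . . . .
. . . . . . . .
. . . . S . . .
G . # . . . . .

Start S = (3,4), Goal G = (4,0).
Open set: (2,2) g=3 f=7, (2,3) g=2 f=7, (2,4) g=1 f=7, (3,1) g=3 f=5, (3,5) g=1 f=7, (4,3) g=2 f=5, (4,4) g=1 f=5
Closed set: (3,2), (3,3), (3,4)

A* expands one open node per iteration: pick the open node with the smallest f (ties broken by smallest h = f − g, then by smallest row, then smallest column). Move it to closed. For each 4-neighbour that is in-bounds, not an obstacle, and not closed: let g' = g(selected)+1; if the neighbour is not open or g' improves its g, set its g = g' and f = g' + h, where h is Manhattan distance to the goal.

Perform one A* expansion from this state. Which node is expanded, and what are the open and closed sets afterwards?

step 1: expand (3,1) (f=5, h=2) → closed; open now [(2,1) g=4 f=7, (2,2) g=3 f=7, (2,3) g=2 f=7, (2,4) g=1 f=7, (3,0) g=4 f=5, (3,5) g=1 f=7, (4,1) g=4 f=5, (4,3) g=2 f=5, (4,4) g=1 f=5]

expanded=(3,1); open=[(2,1) g=4 f=7, (2,2) g=3 f=7, (2,3) g=2 f=7, (2,4) g=1 f=7, (3,0) g=4 f=5, (3,5) g=1 f=7, (4,1) g=4 f=5, (4,3) g=2 f=5, (4,4) g=1 f=5]; closed=[(3,1), (3,2), (3,3), (3,4)]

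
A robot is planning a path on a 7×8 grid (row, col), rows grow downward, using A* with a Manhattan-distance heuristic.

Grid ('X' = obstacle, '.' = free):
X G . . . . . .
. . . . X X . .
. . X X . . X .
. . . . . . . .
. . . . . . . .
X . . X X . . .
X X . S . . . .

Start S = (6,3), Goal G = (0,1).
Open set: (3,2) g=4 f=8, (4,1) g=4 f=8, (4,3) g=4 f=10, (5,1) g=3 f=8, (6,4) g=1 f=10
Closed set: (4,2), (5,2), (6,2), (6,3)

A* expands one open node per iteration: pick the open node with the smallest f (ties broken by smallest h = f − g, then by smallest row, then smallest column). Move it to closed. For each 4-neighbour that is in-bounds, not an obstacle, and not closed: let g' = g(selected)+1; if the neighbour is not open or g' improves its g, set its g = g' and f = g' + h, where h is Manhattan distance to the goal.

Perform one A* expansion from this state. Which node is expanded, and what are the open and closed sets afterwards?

step 1: expand (3,2) (f=8, h=4) → closed; open now [(3,1) g=5 f=8, (3,3) g=5 f=10, (4,1) g=4 f=8, (4,3) g=4 f=10, (5,1) g=3 f=8, (6,4) g=1 f=10]

expanded=(3,2); open=[(3,1) g=5 f=8, (3,3) g=5 f=10, (4,1) g=4 f=8, (4,3) g=4 f=10, (5,1) g=3 f=8, (6,4) g=1 f=10]; closed=[(3,2), (4,2), (5,2), (6,2), (6,3)]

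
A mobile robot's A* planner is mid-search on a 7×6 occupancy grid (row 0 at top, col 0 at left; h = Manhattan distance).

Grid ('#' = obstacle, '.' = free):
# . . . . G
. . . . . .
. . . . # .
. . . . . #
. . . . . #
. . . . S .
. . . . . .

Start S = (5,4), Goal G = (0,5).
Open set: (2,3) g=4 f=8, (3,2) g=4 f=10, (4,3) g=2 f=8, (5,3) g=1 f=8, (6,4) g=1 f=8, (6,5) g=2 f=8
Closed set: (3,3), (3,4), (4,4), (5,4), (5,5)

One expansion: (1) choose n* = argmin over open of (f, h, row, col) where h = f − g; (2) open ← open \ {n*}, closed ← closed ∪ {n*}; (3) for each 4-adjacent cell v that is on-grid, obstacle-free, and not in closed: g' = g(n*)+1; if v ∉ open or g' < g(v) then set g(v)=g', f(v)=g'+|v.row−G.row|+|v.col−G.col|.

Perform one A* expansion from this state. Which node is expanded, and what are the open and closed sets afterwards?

step 1: expand (2,3) (f=8, h=4) → closed; open now [(1,3) g=5 f=8, (2,2) g=5 f=10, (3,2) g=4 f=10, (4,3) g=2 f=8, (5,3) g=1 f=8, (6,4) g=1 f=8, (6,5) g=2 f=8]

expanded=(2,3); open=[(1,3) g=5 f=8, (2,2) g=5 f=10, (3,2) g=4 f=10, (4,3) g=2 f=8, (5,3) g=1 f=8, (6,4) g=1 f=8, (6,5) g=2 f=8]; closed=[(2,3), (3,3), (3,4), (4,4), (5,4), (5,5)]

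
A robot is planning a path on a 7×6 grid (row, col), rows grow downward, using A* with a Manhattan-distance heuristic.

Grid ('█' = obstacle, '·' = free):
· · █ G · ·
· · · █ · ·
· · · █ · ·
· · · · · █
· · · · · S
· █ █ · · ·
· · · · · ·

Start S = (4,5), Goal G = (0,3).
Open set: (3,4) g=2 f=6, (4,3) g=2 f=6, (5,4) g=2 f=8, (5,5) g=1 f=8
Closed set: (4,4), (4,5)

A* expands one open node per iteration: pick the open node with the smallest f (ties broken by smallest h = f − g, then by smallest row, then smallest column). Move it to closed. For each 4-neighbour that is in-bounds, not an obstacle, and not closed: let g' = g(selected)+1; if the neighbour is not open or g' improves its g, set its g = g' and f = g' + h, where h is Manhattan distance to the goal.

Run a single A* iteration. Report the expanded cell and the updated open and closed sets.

step 1: expand (3,4) (f=6, h=4) → closed; open now [(2,4) g=3 f=6, (3,3) g=3 f=6, (4,3) g=2 f=6, (5,4) g=2 f=8, (5,5) g=1 f=8]

expanded=(3,4); open=[(2,4) g=3 f=6, (3,3) g=3 f=6, (4,3) g=2 f=6, (5,4) g=2 f=8, (5,5) g=1 f=8]; closed=[(3,4), (4,4), (4,5)]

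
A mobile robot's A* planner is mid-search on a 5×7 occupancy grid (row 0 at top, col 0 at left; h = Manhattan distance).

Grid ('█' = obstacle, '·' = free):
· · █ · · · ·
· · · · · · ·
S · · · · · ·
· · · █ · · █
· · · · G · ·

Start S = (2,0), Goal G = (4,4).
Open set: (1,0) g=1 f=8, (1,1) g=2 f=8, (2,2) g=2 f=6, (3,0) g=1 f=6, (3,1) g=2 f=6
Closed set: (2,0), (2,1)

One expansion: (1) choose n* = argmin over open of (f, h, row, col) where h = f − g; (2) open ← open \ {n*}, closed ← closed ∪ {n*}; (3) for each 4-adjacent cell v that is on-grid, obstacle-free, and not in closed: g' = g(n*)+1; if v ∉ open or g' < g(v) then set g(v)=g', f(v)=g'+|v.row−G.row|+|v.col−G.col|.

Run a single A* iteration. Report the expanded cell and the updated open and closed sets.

step 1: expand (2,2) (f=6, h=4) → closed; open now [(1,0) g=1 f=8, (1,1) g=2 f=8, (1,2) g=3 f=8, (2,3) g=3 f=6, (3,0) g=1 f=6, (3,1) g=2 f=6, (3,2) g=3 f=6]

expanded=(2,2); open=[(1,0) g=1 f=8, (1,1) g=2 f=8, (1,2) g=3 f=8, (2,3) g=3 f=6, (3,0) g=1 f=6, (3,1) g=2 f=6, (3,2) g=3 f=6]; closed=[(2,0), (2,1), (2,2)]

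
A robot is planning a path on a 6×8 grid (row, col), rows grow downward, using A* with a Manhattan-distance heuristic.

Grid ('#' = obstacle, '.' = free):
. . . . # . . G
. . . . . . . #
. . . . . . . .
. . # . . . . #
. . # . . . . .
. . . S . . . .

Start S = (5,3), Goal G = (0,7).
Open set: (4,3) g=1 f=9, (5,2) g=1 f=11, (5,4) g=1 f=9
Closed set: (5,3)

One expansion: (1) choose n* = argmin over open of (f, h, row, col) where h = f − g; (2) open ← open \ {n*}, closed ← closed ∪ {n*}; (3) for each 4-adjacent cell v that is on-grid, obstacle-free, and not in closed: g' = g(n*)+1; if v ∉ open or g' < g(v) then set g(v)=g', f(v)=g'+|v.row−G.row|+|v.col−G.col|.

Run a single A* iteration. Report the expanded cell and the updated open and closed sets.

expanded=(4,3); open=[(3,3) g=2 f=9, (4,4) g=2 f=9, (5,2) g=1 f=11, (5,4) g=1 f=9]; closed=[(4,3), (5,3)]

step 1: expand (4,3) (f=9, h=8) → closed; open now [(3,3) g=2 f=9, (4,4) g=2 f=9, (5,2) g=1 f=11, (5,4) g=1 f=9]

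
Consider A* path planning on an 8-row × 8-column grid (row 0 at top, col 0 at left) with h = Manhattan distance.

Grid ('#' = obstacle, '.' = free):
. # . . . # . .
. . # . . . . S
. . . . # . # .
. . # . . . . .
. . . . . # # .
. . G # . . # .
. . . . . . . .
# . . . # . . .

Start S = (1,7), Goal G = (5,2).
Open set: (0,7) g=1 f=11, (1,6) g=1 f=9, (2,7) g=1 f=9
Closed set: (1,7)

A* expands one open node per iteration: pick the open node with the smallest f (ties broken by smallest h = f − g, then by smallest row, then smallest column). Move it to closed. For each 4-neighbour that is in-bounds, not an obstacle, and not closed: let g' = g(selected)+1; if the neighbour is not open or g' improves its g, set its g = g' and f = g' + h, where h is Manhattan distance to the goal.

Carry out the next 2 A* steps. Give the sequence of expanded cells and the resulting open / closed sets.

step 1: expand (1,6) (f=9, h=8) → closed; open now [(0,6) g=2 f=11, (0,7) g=1 f=11, (1,5) g=2 f=9, (2,7) g=1 f=9]
step 2: expand (1,5) (f=9, h=7) → closed; open now [(0,6) g=2 f=11, (0,7) g=1 f=11, (1,4) g=3 f=9, (2,5) g=3 f=9, (2,7) g=1 f=9]

order=[(1,6) → (1,5)]; open=[(0,6) g=2 f=11, (0,7) g=1 f=11, (1,4) g=3 f=9, (2,5) g=3 f=9, (2,7) g=1 f=9]; closed=[(1,5), (1,6), (1,7)]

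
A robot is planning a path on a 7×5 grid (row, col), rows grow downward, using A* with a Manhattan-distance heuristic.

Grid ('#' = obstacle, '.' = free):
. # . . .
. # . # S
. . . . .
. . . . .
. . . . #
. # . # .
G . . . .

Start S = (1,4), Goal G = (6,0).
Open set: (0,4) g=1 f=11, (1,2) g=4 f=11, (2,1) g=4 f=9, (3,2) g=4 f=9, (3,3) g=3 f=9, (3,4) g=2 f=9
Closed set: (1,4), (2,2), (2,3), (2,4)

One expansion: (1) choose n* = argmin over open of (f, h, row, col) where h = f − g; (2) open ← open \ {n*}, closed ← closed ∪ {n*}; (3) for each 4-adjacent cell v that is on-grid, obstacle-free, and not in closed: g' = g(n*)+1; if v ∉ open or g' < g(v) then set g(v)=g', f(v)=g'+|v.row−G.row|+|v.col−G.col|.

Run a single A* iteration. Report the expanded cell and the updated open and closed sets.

step 1: expand (2,1) (f=9, h=5) → closed; open now [(0,4) g=1 f=11, (1,2) g=4 f=11, (2,0) g=5 f=9, (3,1) g=5 f=9, (3,2) g=4 f=9, (3,3) g=3 f=9, (3,4) g=2 f=9]

expanded=(2,1); open=[(0,4) g=1 f=11, (1,2) g=4 f=11, (2,0) g=5 f=9, (3,1) g=5 f=9, (3,2) g=4 f=9, (3,3) g=3 f=9, (3,4) g=2 f=9]; closed=[(1,4), (2,1), (2,2), (2,3), (2,4)]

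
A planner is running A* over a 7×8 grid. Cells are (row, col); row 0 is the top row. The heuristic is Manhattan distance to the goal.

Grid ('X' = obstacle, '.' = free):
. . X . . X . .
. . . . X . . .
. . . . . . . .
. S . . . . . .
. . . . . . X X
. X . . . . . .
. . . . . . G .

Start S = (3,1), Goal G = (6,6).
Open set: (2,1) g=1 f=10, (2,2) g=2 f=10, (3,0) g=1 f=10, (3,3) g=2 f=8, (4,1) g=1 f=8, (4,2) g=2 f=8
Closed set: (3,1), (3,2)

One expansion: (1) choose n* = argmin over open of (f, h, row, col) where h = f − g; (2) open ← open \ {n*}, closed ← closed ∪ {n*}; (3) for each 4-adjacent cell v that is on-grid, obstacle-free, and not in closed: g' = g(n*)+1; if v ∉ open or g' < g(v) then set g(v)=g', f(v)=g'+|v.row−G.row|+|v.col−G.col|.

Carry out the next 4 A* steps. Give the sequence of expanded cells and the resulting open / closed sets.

order=[(3,3) → (3,4) → (3,5) → (3,6)]; open=[(2,1) g=1 f=10, (2,2) g=2 f=10, (2,3) g=3 f=10, (2,4) g=4 f=10, (2,5) g=5 f=10, (2,6) g=6 f=10, (3,0) g=1 f=10, (3,7) g=6 f=10, (4,1) g=1 f=8, (4,2) g=2 f=8, (4,3) g=3 f=8, (4,4) g=4 f=8, (4,5) g=5 f=8]; closed=[(3,1), (3,2), (3,3), (3,4), (3,5), (3,6)]

step 1: expand (3,3) (f=8, h=6) → closed; open now [(2,1) g=1 f=10, (2,2) g=2 f=10, (2,3) g=3 f=10, (3,0) g=1 f=10, (3,4) g=3 f=8, (4,1) g=1 f=8, (4,2) g=2 f=8, (4,3) g=3 f=8]
step 2: expand (3,4) (f=8, h=5) → closed; open now [(2,1) g=1 f=10, (2,2) g=2 f=10, (2,3) g=3 f=10, (2,4) g=4 f=10, (3,0) g=1 f=10, (3,5) g=4 f=8, (4,1) g=1 f=8, (4,2) g=2 f=8, (4,3) g=3 f=8, (4,4) g=4 f=8]
step 3: expand (3,5) (f=8, h=4) → closed; open now [(2,1) g=1 f=10, (2,2) g=2 f=10, (2,3) g=3 f=10, (2,4) g=4 f=10, (2,5) g=5 f=10, (3,0) g=1 f=10, (3,6) g=5 f=8, (4,1) g=1 f=8, (4,2) g=2 f=8, (4,3) g=3 f=8, (4,4) g=4 f=8, (4,5) g=5 f=8]
step 4: expand (3,6) (f=8, h=3) → closed; open now [(2,1) g=1 f=10, (2,2) g=2 f=10, (2,3) g=3 f=10, (2,4) g=4 f=10, (2,5) g=5 f=10, (2,6) g=6 f=10, (3,0) g=1 f=10, (3,7) g=6 f=10, (4,1) g=1 f=8, (4,2) g=2 f=8, (4,3) g=3 f=8, (4,4) g=4 f=8, (4,5) g=5 f=8]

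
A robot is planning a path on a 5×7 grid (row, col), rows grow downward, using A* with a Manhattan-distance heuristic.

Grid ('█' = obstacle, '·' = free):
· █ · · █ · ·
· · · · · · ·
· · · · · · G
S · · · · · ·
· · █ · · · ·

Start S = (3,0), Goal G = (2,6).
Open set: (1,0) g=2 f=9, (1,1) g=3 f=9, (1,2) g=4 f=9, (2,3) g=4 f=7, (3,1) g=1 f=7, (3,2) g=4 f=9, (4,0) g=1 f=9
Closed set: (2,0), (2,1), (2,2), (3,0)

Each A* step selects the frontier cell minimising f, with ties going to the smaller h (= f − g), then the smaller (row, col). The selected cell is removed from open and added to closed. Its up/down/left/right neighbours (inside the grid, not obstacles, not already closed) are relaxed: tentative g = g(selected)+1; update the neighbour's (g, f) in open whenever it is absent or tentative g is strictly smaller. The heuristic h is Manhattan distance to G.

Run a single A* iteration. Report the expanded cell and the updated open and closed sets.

expanded=(2,3); open=[(1,0) g=2 f=9, (1,1) g=3 f=9, (1,2) g=4 f=9, (1,3) g=5 f=9, (2,4) g=5 f=7, (3,1) g=1 f=7, (3,2) g=4 f=9, (3,3) g=5 f=9, (4,0) g=1 f=9]; closed=[(2,0), (2,1), (2,2), (2,3), (3,0)]

step 1: expand (2,3) (f=7, h=3) → closed; open now [(1,0) g=2 f=9, (1,1) g=3 f=9, (1,2) g=4 f=9, (1,3) g=5 f=9, (2,4) g=5 f=7, (3,1) g=1 f=7, (3,2) g=4 f=9, (3,3) g=5 f=9, (4,0) g=1 f=9]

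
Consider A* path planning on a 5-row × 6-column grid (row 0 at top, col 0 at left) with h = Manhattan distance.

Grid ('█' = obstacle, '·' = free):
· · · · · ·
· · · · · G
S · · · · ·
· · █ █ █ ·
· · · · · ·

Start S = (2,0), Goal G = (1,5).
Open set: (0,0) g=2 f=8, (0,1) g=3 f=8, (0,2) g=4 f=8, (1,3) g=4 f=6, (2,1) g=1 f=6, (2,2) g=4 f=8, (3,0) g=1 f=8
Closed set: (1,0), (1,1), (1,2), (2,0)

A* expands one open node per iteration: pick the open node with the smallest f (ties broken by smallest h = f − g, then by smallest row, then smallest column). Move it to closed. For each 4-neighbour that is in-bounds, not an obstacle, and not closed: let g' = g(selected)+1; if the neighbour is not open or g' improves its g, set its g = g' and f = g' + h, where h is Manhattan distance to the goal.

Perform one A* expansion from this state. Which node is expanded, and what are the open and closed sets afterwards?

step 1: expand (1,3) (f=6, h=2) → closed; open now [(0,0) g=2 f=8, (0,1) g=3 f=8, (0,2) g=4 f=8, (0,3) g=5 f=8, (1,4) g=5 f=6, (2,1) g=1 f=6, (2,2) g=4 f=8, (2,3) g=5 f=8, (3,0) g=1 f=8]

expanded=(1,3); open=[(0,0) g=2 f=8, (0,1) g=3 f=8, (0,2) g=4 f=8, (0,3) g=5 f=8, (1,4) g=5 f=6, (2,1) g=1 f=6, (2,2) g=4 f=8, (2,3) g=5 f=8, (3,0) g=1 f=8]; closed=[(1,0), (1,1), (1,2), (1,3), (2,0)]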